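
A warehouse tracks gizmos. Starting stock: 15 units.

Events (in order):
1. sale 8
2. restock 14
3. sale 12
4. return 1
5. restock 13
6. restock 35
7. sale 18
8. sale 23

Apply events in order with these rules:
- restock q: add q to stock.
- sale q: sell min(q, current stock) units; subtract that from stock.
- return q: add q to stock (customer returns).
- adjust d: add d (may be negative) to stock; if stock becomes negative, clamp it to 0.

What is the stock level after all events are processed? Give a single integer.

Processing events:
Start: stock = 15
  Event 1 (sale 8): sell min(8,15)=8. stock: 15 - 8 = 7. total_sold = 8
  Event 2 (restock 14): 7 + 14 = 21
  Event 3 (sale 12): sell min(12,21)=12. stock: 21 - 12 = 9. total_sold = 20
  Event 4 (return 1): 9 + 1 = 10
  Event 5 (restock 13): 10 + 13 = 23
  Event 6 (restock 35): 23 + 35 = 58
  Event 7 (sale 18): sell min(18,58)=18. stock: 58 - 18 = 40. total_sold = 38
  Event 8 (sale 23): sell min(23,40)=23. stock: 40 - 23 = 17. total_sold = 61
Final: stock = 17, total_sold = 61

Answer: 17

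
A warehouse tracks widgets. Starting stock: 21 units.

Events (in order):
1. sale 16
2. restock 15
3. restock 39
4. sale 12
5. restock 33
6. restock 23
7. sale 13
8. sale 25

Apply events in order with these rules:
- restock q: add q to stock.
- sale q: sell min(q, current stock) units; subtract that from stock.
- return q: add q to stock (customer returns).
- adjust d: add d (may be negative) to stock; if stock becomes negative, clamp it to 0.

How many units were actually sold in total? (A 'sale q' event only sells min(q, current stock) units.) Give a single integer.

Processing events:
Start: stock = 21
  Event 1 (sale 16): sell min(16,21)=16. stock: 21 - 16 = 5. total_sold = 16
  Event 2 (restock 15): 5 + 15 = 20
  Event 3 (restock 39): 20 + 39 = 59
  Event 4 (sale 12): sell min(12,59)=12. stock: 59 - 12 = 47. total_sold = 28
  Event 5 (restock 33): 47 + 33 = 80
  Event 6 (restock 23): 80 + 23 = 103
  Event 7 (sale 13): sell min(13,103)=13. stock: 103 - 13 = 90. total_sold = 41
  Event 8 (sale 25): sell min(25,90)=25. stock: 90 - 25 = 65. total_sold = 66
Final: stock = 65, total_sold = 66

Answer: 66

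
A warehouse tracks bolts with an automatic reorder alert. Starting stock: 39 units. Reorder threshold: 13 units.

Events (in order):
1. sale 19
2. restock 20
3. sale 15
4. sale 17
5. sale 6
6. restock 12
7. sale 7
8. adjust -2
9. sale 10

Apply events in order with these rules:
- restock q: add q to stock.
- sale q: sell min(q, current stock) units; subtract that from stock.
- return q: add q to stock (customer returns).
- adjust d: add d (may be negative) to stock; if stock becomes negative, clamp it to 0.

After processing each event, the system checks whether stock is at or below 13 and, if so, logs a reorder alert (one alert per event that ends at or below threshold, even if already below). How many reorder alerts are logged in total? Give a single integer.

Answer: 5

Derivation:
Processing events:
Start: stock = 39
  Event 1 (sale 19): sell min(19,39)=19. stock: 39 - 19 = 20. total_sold = 19
  Event 2 (restock 20): 20 + 20 = 40
  Event 3 (sale 15): sell min(15,40)=15. stock: 40 - 15 = 25. total_sold = 34
  Event 4 (sale 17): sell min(17,25)=17. stock: 25 - 17 = 8. total_sold = 51
  Event 5 (sale 6): sell min(6,8)=6. stock: 8 - 6 = 2. total_sold = 57
  Event 6 (restock 12): 2 + 12 = 14
  Event 7 (sale 7): sell min(7,14)=7. stock: 14 - 7 = 7. total_sold = 64
  Event 8 (adjust -2): 7 + -2 = 5
  Event 9 (sale 10): sell min(10,5)=5. stock: 5 - 5 = 0. total_sold = 69
Final: stock = 0, total_sold = 69

Checking against threshold 13:
  After event 1: stock=20 > 13
  After event 2: stock=40 > 13
  After event 3: stock=25 > 13
  After event 4: stock=8 <= 13 -> ALERT
  After event 5: stock=2 <= 13 -> ALERT
  After event 6: stock=14 > 13
  After event 7: stock=7 <= 13 -> ALERT
  After event 8: stock=5 <= 13 -> ALERT
  After event 9: stock=0 <= 13 -> ALERT
Alert events: [4, 5, 7, 8, 9]. Count = 5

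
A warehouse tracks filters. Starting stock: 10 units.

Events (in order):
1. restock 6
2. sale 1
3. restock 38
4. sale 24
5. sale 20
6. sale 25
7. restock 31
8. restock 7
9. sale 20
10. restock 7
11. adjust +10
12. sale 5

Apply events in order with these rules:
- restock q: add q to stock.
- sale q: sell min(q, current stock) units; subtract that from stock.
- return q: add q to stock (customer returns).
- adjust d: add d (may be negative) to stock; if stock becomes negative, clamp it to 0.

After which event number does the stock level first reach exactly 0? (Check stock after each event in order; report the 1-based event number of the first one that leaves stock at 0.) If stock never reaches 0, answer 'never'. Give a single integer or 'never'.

Processing events:
Start: stock = 10
  Event 1 (restock 6): 10 + 6 = 16
  Event 2 (sale 1): sell min(1,16)=1. stock: 16 - 1 = 15. total_sold = 1
  Event 3 (restock 38): 15 + 38 = 53
  Event 4 (sale 24): sell min(24,53)=24. stock: 53 - 24 = 29. total_sold = 25
  Event 5 (sale 20): sell min(20,29)=20. stock: 29 - 20 = 9. total_sold = 45
  Event 6 (sale 25): sell min(25,9)=9. stock: 9 - 9 = 0. total_sold = 54
  Event 7 (restock 31): 0 + 31 = 31
  Event 8 (restock 7): 31 + 7 = 38
  Event 9 (sale 20): sell min(20,38)=20. stock: 38 - 20 = 18. total_sold = 74
  Event 10 (restock 7): 18 + 7 = 25
  Event 11 (adjust +10): 25 + 10 = 35
  Event 12 (sale 5): sell min(5,35)=5. stock: 35 - 5 = 30. total_sold = 79
Final: stock = 30, total_sold = 79

First zero at event 6.

Answer: 6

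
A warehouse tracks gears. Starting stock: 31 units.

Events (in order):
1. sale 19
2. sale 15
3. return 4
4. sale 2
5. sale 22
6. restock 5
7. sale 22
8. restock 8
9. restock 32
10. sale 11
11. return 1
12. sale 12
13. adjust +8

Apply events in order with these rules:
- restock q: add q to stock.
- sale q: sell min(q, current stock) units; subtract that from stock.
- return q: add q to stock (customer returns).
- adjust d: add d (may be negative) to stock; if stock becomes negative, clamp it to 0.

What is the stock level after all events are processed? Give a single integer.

Answer: 26

Derivation:
Processing events:
Start: stock = 31
  Event 1 (sale 19): sell min(19,31)=19. stock: 31 - 19 = 12. total_sold = 19
  Event 2 (sale 15): sell min(15,12)=12. stock: 12 - 12 = 0. total_sold = 31
  Event 3 (return 4): 0 + 4 = 4
  Event 4 (sale 2): sell min(2,4)=2. stock: 4 - 2 = 2. total_sold = 33
  Event 5 (sale 22): sell min(22,2)=2. stock: 2 - 2 = 0. total_sold = 35
  Event 6 (restock 5): 0 + 5 = 5
  Event 7 (sale 22): sell min(22,5)=5. stock: 5 - 5 = 0. total_sold = 40
  Event 8 (restock 8): 0 + 8 = 8
  Event 9 (restock 32): 8 + 32 = 40
  Event 10 (sale 11): sell min(11,40)=11. stock: 40 - 11 = 29. total_sold = 51
  Event 11 (return 1): 29 + 1 = 30
  Event 12 (sale 12): sell min(12,30)=12. stock: 30 - 12 = 18. total_sold = 63
  Event 13 (adjust +8): 18 + 8 = 26
Final: stock = 26, total_sold = 63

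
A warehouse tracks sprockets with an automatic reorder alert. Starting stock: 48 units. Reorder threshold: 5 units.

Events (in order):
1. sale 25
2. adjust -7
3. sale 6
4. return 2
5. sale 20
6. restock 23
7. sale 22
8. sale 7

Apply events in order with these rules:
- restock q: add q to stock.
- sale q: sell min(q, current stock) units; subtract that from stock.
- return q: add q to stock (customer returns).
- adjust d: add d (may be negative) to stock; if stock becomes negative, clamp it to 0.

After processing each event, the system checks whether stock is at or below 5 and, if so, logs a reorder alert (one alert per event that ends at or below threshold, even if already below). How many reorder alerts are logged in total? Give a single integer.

Answer: 3

Derivation:
Processing events:
Start: stock = 48
  Event 1 (sale 25): sell min(25,48)=25. stock: 48 - 25 = 23. total_sold = 25
  Event 2 (adjust -7): 23 + -7 = 16
  Event 3 (sale 6): sell min(6,16)=6. stock: 16 - 6 = 10. total_sold = 31
  Event 4 (return 2): 10 + 2 = 12
  Event 5 (sale 20): sell min(20,12)=12. stock: 12 - 12 = 0. total_sold = 43
  Event 6 (restock 23): 0 + 23 = 23
  Event 7 (sale 22): sell min(22,23)=22. stock: 23 - 22 = 1. total_sold = 65
  Event 8 (sale 7): sell min(7,1)=1. stock: 1 - 1 = 0. total_sold = 66
Final: stock = 0, total_sold = 66

Checking against threshold 5:
  After event 1: stock=23 > 5
  After event 2: stock=16 > 5
  After event 3: stock=10 > 5
  After event 4: stock=12 > 5
  After event 5: stock=0 <= 5 -> ALERT
  After event 6: stock=23 > 5
  After event 7: stock=1 <= 5 -> ALERT
  After event 8: stock=0 <= 5 -> ALERT
Alert events: [5, 7, 8]. Count = 3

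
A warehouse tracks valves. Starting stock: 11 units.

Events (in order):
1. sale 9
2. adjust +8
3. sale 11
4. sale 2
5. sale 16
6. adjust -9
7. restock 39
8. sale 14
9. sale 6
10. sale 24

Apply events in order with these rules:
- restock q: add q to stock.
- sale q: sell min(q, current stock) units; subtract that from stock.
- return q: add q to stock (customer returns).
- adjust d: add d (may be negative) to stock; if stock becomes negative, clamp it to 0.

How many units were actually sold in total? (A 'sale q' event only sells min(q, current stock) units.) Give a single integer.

Answer: 58

Derivation:
Processing events:
Start: stock = 11
  Event 1 (sale 9): sell min(9,11)=9. stock: 11 - 9 = 2. total_sold = 9
  Event 2 (adjust +8): 2 + 8 = 10
  Event 3 (sale 11): sell min(11,10)=10. stock: 10 - 10 = 0. total_sold = 19
  Event 4 (sale 2): sell min(2,0)=0. stock: 0 - 0 = 0. total_sold = 19
  Event 5 (sale 16): sell min(16,0)=0. stock: 0 - 0 = 0. total_sold = 19
  Event 6 (adjust -9): 0 + -9 = 0 (clamped to 0)
  Event 7 (restock 39): 0 + 39 = 39
  Event 8 (sale 14): sell min(14,39)=14. stock: 39 - 14 = 25. total_sold = 33
  Event 9 (sale 6): sell min(6,25)=6. stock: 25 - 6 = 19. total_sold = 39
  Event 10 (sale 24): sell min(24,19)=19. stock: 19 - 19 = 0. total_sold = 58
Final: stock = 0, total_sold = 58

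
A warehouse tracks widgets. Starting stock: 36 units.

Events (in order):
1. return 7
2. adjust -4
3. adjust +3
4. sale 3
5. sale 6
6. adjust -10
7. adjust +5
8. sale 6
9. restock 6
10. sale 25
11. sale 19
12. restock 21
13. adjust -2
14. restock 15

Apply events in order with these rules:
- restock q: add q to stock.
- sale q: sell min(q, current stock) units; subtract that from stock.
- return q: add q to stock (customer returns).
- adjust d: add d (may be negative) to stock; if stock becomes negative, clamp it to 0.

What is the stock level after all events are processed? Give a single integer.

Processing events:
Start: stock = 36
  Event 1 (return 7): 36 + 7 = 43
  Event 2 (adjust -4): 43 + -4 = 39
  Event 3 (adjust +3): 39 + 3 = 42
  Event 4 (sale 3): sell min(3,42)=3. stock: 42 - 3 = 39. total_sold = 3
  Event 5 (sale 6): sell min(6,39)=6. stock: 39 - 6 = 33. total_sold = 9
  Event 6 (adjust -10): 33 + -10 = 23
  Event 7 (adjust +5): 23 + 5 = 28
  Event 8 (sale 6): sell min(6,28)=6. stock: 28 - 6 = 22. total_sold = 15
  Event 9 (restock 6): 22 + 6 = 28
  Event 10 (sale 25): sell min(25,28)=25. stock: 28 - 25 = 3. total_sold = 40
  Event 11 (sale 19): sell min(19,3)=3. stock: 3 - 3 = 0. total_sold = 43
  Event 12 (restock 21): 0 + 21 = 21
  Event 13 (adjust -2): 21 + -2 = 19
  Event 14 (restock 15): 19 + 15 = 34
Final: stock = 34, total_sold = 43

Answer: 34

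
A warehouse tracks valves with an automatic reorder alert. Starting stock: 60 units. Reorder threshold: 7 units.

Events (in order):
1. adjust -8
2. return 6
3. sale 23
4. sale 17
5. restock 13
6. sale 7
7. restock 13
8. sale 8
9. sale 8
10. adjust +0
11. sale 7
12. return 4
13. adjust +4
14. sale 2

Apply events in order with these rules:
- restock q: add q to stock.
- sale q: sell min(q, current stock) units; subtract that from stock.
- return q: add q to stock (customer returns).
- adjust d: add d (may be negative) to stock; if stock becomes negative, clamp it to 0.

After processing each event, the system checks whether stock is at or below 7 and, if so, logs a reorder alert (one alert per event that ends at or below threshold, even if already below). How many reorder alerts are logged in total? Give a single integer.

Processing events:
Start: stock = 60
  Event 1 (adjust -8): 60 + -8 = 52
  Event 2 (return 6): 52 + 6 = 58
  Event 3 (sale 23): sell min(23,58)=23. stock: 58 - 23 = 35. total_sold = 23
  Event 4 (sale 17): sell min(17,35)=17. stock: 35 - 17 = 18. total_sold = 40
  Event 5 (restock 13): 18 + 13 = 31
  Event 6 (sale 7): sell min(7,31)=7. stock: 31 - 7 = 24. total_sold = 47
  Event 7 (restock 13): 24 + 13 = 37
  Event 8 (sale 8): sell min(8,37)=8. stock: 37 - 8 = 29. total_sold = 55
  Event 9 (sale 8): sell min(8,29)=8. stock: 29 - 8 = 21. total_sold = 63
  Event 10 (adjust +0): 21 + 0 = 21
  Event 11 (sale 7): sell min(7,21)=7. stock: 21 - 7 = 14. total_sold = 70
  Event 12 (return 4): 14 + 4 = 18
  Event 13 (adjust +4): 18 + 4 = 22
  Event 14 (sale 2): sell min(2,22)=2. stock: 22 - 2 = 20. total_sold = 72
Final: stock = 20, total_sold = 72

Checking against threshold 7:
  After event 1: stock=52 > 7
  After event 2: stock=58 > 7
  After event 3: stock=35 > 7
  After event 4: stock=18 > 7
  After event 5: stock=31 > 7
  After event 6: stock=24 > 7
  After event 7: stock=37 > 7
  After event 8: stock=29 > 7
  After event 9: stock=21 > 7
  After event 10: stock=21 > 7
  After event 11: stock=14 > 7
  After event 12: stock=18 > 7
  After event 13: stock=22 > 7
  After event 14: stock=20 > 7
Alert events: []. Count = 0

Answer: 0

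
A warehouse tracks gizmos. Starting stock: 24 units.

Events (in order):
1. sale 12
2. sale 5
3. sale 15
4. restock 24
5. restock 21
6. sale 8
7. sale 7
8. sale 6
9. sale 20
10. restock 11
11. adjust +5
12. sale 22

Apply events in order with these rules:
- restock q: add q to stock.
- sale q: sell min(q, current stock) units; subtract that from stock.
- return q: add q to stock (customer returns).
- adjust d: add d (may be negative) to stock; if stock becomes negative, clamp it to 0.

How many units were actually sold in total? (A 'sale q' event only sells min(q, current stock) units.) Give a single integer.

Answer: 85

Derivation:
Processing events:
Start: stock = 24
  Event 1 (sale 12): sell min(12,24)=12. stock: 24 - 12 = 12. total_sold = 12
  Event 2 (sale 5): sell min(5,12)=5. stock: 12 - 5 = 7. total_sold = 17
  Event 3 (sale 15): sell min(15,7)=7. stock: 7 - 7 = 0. total_sold = 24
  Event 4 (restock 24): 0 + 24 = 24
  Event 5 (restock 21): 24 + 21 = 45
  Event 6 (sale 8): sell min(8,45)=8. stock: 45 - 8 = 37. total_sold = 32
  Event 7 (sale 7): sell min(7,37)=7. stock: 37 - 7 = 30. total_sold = 39
  Event 8 (sale 6): sell min(6,30)=6. stock: 30 - 6 = 24. total_sold = 45
  Event 9 (sale 20): sell min(20,24)=20. stock: 24 - 20 = 4. total_sold = 65
  Event 10 (restock 11): 4 + 11 = 15
  Event 11 (adjust +5): 15 + 5 = 20
  Event 12 (sale 22): sell min(22,20)=20. stock: 20 - 20 = 0. total_sold = 85
Final: stock = 0, total_sold = 85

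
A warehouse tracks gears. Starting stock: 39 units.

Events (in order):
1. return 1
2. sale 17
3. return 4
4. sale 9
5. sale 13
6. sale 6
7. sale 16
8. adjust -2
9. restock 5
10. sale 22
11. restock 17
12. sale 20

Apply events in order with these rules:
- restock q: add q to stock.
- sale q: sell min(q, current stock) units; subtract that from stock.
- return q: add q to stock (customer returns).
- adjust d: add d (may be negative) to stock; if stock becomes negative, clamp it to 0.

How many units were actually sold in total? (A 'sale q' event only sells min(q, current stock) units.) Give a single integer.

Answer: 66

Derivation:
Processing events:
Start: stock = 39
  Event 1 (return 1): 39 + 1 = 40
  Event 2 (sale 17): sell min(17,40)=17. stock: 40 - 17 = 23. total_sold = 17
  Event 3 (return 4): 23 + 4 = 27
  Event 4 (sale 9): sell min(9,27)=9. stock: 27 - 9 = 18. total_sold = 26
  Event 5 (sale 13): sell min(13,18)=13. stock: 18 - 13 = 5. total_sold = 39
  Event 6 (sale 6): sell min(6,5)=5. stock: 5 - 5 = 0. total_sold = 44
  Event 7 (sale 16): sell min(16,0)=0. stock: 0 - 0 = 0. total_sold = 44
  Event 8 (adjust -2): 0 + -2 = 0 (clamped to 0)
  Event 9 (restock 5): 0 + 5 = 5
  Event 10 (sale 22): sell min(22,5)=5. stock: 5 - 5 = 0. total_sold = 49
  Event 11 (restock 17): 0 + 17 = 17
  Event 12 (sale 20): sell min(20,17)=17. stock: 17 - 17 = 0. total_sold = 66
Final: stock = 0, total_sold = 66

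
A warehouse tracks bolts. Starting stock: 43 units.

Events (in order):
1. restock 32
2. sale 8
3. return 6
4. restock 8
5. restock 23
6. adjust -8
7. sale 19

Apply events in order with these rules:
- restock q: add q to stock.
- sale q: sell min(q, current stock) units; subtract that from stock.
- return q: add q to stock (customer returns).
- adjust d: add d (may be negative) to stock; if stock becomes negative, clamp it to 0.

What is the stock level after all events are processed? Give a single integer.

Processing events:
Start: stock = 43
  Event 1 (restock 32): 43 + 32 = 75
  Event 2 (sale 8): sell min(8,75)=8. stock: 75 - 8 = 67. total_sold = 8
  Event 3 (return 6): 67 + 6 = 73
  Event 4 (restock 8): 73 + 8 = 81
  Event 5 (restock 23): 81 + 23 = 104
  Event 6 (adjust -8): 104 + -8 = 96
  Event 7 (sale 19): sell min(19,96)=19. stock: 96 - 19 = 77. total_sold = 27
Final: stock = 77, total_sold = 27

Answer: 77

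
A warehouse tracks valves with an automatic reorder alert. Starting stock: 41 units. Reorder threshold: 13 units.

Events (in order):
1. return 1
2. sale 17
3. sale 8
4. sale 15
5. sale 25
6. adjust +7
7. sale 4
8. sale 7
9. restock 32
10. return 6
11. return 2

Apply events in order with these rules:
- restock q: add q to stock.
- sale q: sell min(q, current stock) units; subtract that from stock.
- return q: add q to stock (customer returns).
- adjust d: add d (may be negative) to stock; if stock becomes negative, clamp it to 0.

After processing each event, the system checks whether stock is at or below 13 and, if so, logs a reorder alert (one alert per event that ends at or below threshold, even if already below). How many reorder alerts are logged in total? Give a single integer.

Answer: 5

Derivation:
Processing events:
Start: stock = 41
  Event 1 (return 1): 41 + 1 = 42
  Event 2 (sale 17): sell min(17,42)=17. stock: 42 - 17 = 25. total_sold = 17
  Event 3 (sale 8): sell min(8,25)=8. stock: 25 - 8 = 17. total_sold = 25
  Event 4 (sale 15): sell min(15,17)=15. stock: 17 - 15 = 2. total_sold = 40
  Event 5 (sale 25): sell min(25,2)=2. stock: 2 - 2 = 0. total_sold = 42
  Event 6 (adjust +7): 0 + 7 = 7
  Event 7 (sale 4): sell min(4,7)=4. stock: 7 - 4 = 3. total_sold = 46
  Event 8 (sale 7): sell min(7,3)=3. stock: 3 - 3 = 0. total_sold = 49
  Event 9 (restock 32): 0 + 32 = 32
  Event 10 (return 6): 32 + 6 = 38
  Event 11 (return 2): 38 + 2 = 40
Final: stock = 40, total_sold = 49

Checking against threshold 13:
  After event 1: stock=42 > 13
  After event 2: stock=25 > 13
  After event 3: stock=17 > 13
  After event 4: stock=2 <= 13 -> ALERT
  After event 5: stock=0 <= 13 -> ALERT
  After event 6: stock=7 <= 13 -> ALERT
  After event 7: stock=3 <= 13 -> ALERT
  After event 8: stock=0 <= 13 -> ALERT
  After event 9: stock=32 > 13
  After event 10: stock=38 > 13
  After event 11: stock=40 > 13
Alert events: [4, 5, 6, 7, 8]. Count = 5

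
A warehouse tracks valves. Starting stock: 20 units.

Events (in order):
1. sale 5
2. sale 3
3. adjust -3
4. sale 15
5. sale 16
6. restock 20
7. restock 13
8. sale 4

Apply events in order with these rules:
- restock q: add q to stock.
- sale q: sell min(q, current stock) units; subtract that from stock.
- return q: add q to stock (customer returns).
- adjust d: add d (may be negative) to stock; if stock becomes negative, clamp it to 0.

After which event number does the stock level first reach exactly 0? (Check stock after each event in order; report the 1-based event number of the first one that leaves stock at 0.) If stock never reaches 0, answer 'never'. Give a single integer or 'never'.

Answer: 4

Derivation:
Processing events:
Start: stock = 20
  Event 1 (sale 5): sell min(5,20)=5. stock: 20 - 5 = 15. total_sold = 5
  Event 2 (sale 3): sell min(3,15)=3. stock: 15 - 3 = 12. total_sold = 8
  Event 3 (adjust -3): 12 + -3 = 9
  Event 4 (sale 15): sell min(15,9)=9. stock: 9 - 9 = 0. total_sold = 17
  Event 5 (sale 16): sell min(16,0)=0. stock: 0 - 0 = 0. total_sold = 17
  Event 6 (restock 20): 0 + 20 = 20
  Event 7 (restock 13): 20 + 13 = 33
  Event 8 (sale 4): sell min(4,33)=4. stock: 33 - 4 = 29. total_sold = 21
Final: stock = 29, total_sold = 21

First zero at event 4.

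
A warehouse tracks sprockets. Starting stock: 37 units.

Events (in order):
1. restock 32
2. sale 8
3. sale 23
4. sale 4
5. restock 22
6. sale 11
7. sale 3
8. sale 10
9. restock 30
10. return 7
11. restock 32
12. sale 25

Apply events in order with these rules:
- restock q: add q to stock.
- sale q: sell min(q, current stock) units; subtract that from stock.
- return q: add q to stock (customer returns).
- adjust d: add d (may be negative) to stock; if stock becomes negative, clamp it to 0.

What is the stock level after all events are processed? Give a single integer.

Processing events:
Start: stock = 37
  Event 1 (restock 32): 37 + 32 = 69
  Event 2 (sale 8): sell min(8,69)=8. stock: 69 - 8 = 61. total_sold = 8
  Event 3 (sale 23): sell min(23,61)=23. stock: 61 - 23 = 38. total_sold = 31
  Event 4 (sale 4): sell min(4,38)=4. stock: 38 - 4 = 34. total_sold = 35
  Event 5 (restock 22): 34 + 22 = 56
  Event 6 (sale 11): sell min(11,56)=11. stock: 56 - 11 = 45. total_sold = 46
  Event 7 (sale 3): sell min(3,45)=3. stock: 45 - 3 = 42. total_sold = 49
  Event 8 (sale 10): sell min(10,42)=10. stock: 42 - 10 = 32. total_sold = 59
  Event 9 (restock 30): 32 + 30 = 62
  Event 10 (return 7): 62 + 7 = 69
  Event 11 (restock 32): 69 + 32 = 101
  Event 12 (sale 25): sell min(25,101)=25. stock: 101 - 25 = 76. total_sold = 84
Final: stock = 76, total_sold = 84

Answer: 76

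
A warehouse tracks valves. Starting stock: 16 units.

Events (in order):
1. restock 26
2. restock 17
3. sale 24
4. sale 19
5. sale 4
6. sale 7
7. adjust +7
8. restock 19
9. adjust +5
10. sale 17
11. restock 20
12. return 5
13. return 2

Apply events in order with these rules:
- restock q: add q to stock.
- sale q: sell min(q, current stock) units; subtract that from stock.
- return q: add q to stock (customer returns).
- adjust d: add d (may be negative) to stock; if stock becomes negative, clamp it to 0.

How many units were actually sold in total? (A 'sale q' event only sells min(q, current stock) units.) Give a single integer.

Processing events:
Start: stock = 16
  Event 1 (restock 26): 16 + 26 = 42
  Event 2 (restock 17): 42 + 17 = 59
  Event 3 (sale 24): sell min(24,59)=24. stock: 59 - 24 = 35. total_sold = 24
  Event 4 (sale 19): sell min(19,35)=19. stock: 35 - 19 = 16. total_sold = 43
  Event 5 (sale 4): sell min(4,16)=4. stock: 16 - 4 = 12. total_sold = 47
  Event 6 (sale 7): sell min(7,12)=7. stock: 12 - 7 = 5. total_sold = 54
  Event 7 (adjust +7): 5 + 7 = 12
  Event 8 (restock 19): 12 + 19 = 31
  Event 9 (adjust +5): 31 + 5 = 36
  Event 10 (sale 17): sell min(17,36)=17. stock: 36 - 17 = 19. total_sold = 71
  Event 11 (restock 20): 19 + 20 = 39
  Event 12 (return 5): 39 + 5 = 44
  Event 13 (return 2): 44 + 2 = 46
Final: stock = 46, total_sold = 71

Answer: 71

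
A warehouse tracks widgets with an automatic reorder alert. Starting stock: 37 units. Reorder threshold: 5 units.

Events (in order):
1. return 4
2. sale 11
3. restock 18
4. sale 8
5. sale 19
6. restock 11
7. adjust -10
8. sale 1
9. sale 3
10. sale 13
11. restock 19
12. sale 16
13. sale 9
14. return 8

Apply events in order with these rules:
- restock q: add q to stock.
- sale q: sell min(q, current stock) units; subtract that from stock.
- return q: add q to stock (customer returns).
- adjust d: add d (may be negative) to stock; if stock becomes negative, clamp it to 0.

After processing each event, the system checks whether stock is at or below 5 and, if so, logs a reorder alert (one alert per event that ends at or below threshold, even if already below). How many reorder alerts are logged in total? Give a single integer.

Processing events:
Start: stock = 37
  Event 1 (return 4): 37 + 4 = 41
  Event 2 (sale 11): sell min(11,41)=11. stock: 41 - 11 = 30. total_sold = 11
  Event 3 (restock 18): 30 + 18 = 48
  Event 4 (sale 8): sell min(8,48)=8. stock: 48 - 8 = 40. total_sold = 19
  Event 5 (sale 19): sell min(19,40)=19. stock: 40 - 19 = 21. total_sold = 38
  Event 6 (restock 11): 21 + 11 = 32
  Event 7 (adjust -10): 32 + -10 = 22
  Event 8 (sale 1): sell min(1,22)=1. stock: 22 - 1 = 21. total_sold = 39
  Event 9 (sale 3): sell min(3,21)=3. stock: 21 - 3 = 18. total_sold = 42
  Event 10 (sale 13): sell min(13,18)=13. stock: 18 - 13 = 5. total_sold = 55
  Event 11 (restock 19): 5 + 19 = 24
  Event 12 (sale 16): sell min(16,24)=16. stock: 24 - 16 = 8. total_sold = 71
  Event 13 (sale 9): sell min(9,8)=8. stock: 8 - 8 = 0. total_sold = 79
  Event 14 (return 8): 0 + 8 = 8
Final: stock = 8, total_sold = 79

Checking against threshold 5:
  After event 1: stock=41 > 5
  After event 2: stock=30 > 5
  After event 3: stock=48 > 5
  After event 4: stock=40 > 5
  After event 5: stock=21 > 5
  After event 6: stock=32 > 5
  After event 7: stock=22 > 5
  After event 8: stock=21 > 5
  After event 9: stock=18 > 5
  After event 10: stock=5 <= 5 -> ALERT
  After event 11: stock=24 > 5
  After event 12: stock=8 > 5
  After event 13: stock=0 <= 5 -> ALERT
  After event 14: stock=8 > 5
Alert events: [10, 13]. Count = 2

Answer: 2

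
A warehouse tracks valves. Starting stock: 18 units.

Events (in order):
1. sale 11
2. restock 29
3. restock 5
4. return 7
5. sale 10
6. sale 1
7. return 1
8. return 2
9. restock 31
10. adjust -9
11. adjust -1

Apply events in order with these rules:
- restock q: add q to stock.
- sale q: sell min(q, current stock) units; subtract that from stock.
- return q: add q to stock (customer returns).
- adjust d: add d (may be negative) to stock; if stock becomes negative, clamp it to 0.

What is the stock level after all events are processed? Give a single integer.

Processing events:
Start: stock = 18
  Event 1 (sale 11): sell min(11,18)=11. stock: 18 - 11 = 7. total_sold = 11
  Event 2 (restock 29): 7 + 29 = 36
  Event 3 (restock 5): 36 + 5 = 41
  Event 4 (return 7): 41 + 7 = 48
  Event 5 (sale 10): sell min(10,48)=10. stock: 48 - 10 = 38. total_sold = 21
  Event 6 (sale 1): sell min(1,38)=1. stock: 38 - 1 = 37. total_sold = 22
  Event 7 (return 1): 37 + 1 = 38
  Event 8 (return 2): 38 + 2 = 40
  Event 9 (restock 31): 40 + 31 = 71
  Event 10 (adjust -9): 71 + -9 = 62
  Event 11 (adjust -1): 62 + -1 = 61
Final: stock = 61, total_sold = 22

Answer: 61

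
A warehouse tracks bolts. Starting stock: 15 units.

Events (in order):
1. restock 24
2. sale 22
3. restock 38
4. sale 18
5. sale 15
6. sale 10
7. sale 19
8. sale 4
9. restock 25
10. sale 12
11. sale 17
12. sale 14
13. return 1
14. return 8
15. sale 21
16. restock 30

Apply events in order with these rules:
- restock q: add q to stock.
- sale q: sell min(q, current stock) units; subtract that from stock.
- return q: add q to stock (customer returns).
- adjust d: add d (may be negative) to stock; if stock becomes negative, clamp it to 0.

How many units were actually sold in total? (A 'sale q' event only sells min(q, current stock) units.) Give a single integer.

Processing events:
Start: stock = 15
  Event 1 (restock 24): 15 + 24 = 39
  Event 2 (sale 22): sell min(22,39)=22. stock: 39 - 22 = 17. total_sold = 22
  Event 3 (restock 38): 17 + 38 = 55
  Event 4 (sale 18): sell min(18,55)=18. stock: 55 - 18 = 37. total_sold = 40
  Event 5 (sale 15): sell min(15,37)=15. stock: 37 - 15 = 22. total_sold = 55
  Event 6 (sale 10): sell min(10,22)=10. stock: 22 - 10 = 12. total_sold = 65
  Event 7 (sale 19): sell min(19,12)=12. stock: 12 - 12 = 0. total_sold = 77
  Event 8 (sale 4): sell min(4,0)=0. stock: 0 - 0 = 0. total_sold = 77
  Event 9 (restock 25): 0 + 25 = 25
  Event 10 (sale 12): sell min(12,25)=12. stock: 25 - 12 = 13. total_sold = 89
  Event 11 (sale 17): sell min(17,13)=13. stock: 13 - 13 = 0. total_sold = 102
  Event 12 (sale 14): sell min(14,0)=0. stock: 0 - 0 = 0. total_sold = 102
  Event 13 (return 1): 0 + 1 = 1
  Event 14 (return 8): 1 + 8 = 9
  Event 15 (sale 21): sell min(21,9)=9. stock: 9 - 9 = 0. total_sold = 111
  Event 16 (restock 30): 0 + 30 = 30
Final: stock = 30, total_sold = 111

Answer: 111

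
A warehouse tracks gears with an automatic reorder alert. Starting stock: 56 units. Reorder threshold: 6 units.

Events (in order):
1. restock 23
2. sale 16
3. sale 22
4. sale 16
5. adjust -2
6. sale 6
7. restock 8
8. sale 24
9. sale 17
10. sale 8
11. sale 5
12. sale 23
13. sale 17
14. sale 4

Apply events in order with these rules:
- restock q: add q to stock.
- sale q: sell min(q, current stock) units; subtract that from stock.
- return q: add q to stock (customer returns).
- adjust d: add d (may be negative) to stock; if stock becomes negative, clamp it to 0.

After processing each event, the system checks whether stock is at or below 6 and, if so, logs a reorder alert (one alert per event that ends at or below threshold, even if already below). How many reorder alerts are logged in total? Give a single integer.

Processing events:
Start: stock = 56
  Event 1 (restock 23): 56 + 23 = 79
  Event 2 (sale 16): sell min(16,79)=16. stock: 79 - 16 = 63. total_sold = 16
  Event 3 (sale 22): sell min(22,63)=22. stock: 63 - 22 = 41. total_sold = 38
  Event 4 (sale 16): sell min(16,41)=16. stock: 41 - 16 = 25. total_sold = 54
  Event 5 (adjust -2): 25 + -2 = 23
  Event 6 (sale 6): sell min(6,23)=6. stock: 23 - 6 = 17. total_sold = 60
  Event 7 (restock 8): 17 + 8 = 25
  Event 8 (sale 24): sell min(24,25)=24. stock: 25 - 24 = 1. total_sold = 84
  Event 9 (sale 17): sell min(17,1)=1. stock: 1 - 1 = 0. total_sold = 85
  Event 10 (sale 8): sell min(8,0)=0. stock: 0 - 0 = 0. total_sold = 85
  Event 11 (sale 5): sell min(5,0)=0. stock: 0 - 0 = 0. total_sold = 85
  Event 12 (sale 23): sell min(23,0)=0. stock: 0 - 0 = 0. total_sold = 85
  Event 13 (sale 17): sell min(17,0)=0. stock: 0 - 0 = 0. total_sold = 85
  Event 14 (sale 4): sell min(4,0)=0. stock: 0 - 0 = 0. total_sold = 85
Final: stock = 0, total_sold = 85

Checking against threshold 6:
  After event 1: stock=79 > 6
  After event 2: stock=63 > 6
  After event 3: stock=41 > 6
  After event 4: stock=25 > 6
  After event 5: stock=23 > 6
  After event 6: stock=17 > 6
  After event 7: stock=25 > 6
  After event 8: stock=1 <= 6 -> ALERT
  After event 9: stock=0 <= 6 -> ALERT
  After event 10: stock=0 <= 6 -> ALERT
  After event 11: stock=0 <= 6 -> ALERT
  After event 12: stock=0 <= 6 -> ALERT
  After event 13: stock=0 <= 6 -> ALERT
  After event 14: stock=0 <= 6 -> ALERT
Alert events: [8, 9, 10, 11, 12, 13, 14]. Count = 7

Answer: 7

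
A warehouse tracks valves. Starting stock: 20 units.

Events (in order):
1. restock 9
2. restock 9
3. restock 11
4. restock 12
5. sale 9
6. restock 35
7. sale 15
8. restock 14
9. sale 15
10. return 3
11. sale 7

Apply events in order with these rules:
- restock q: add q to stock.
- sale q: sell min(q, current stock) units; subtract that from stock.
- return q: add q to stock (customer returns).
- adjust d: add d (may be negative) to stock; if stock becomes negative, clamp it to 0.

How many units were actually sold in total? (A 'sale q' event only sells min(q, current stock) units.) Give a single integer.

Answer: 46

Derivation:
Processing events:
Start: stock = 20
  Event 1 (restock 9): 20 + 9 = 29
  Event 2 (restock 9): 29 + 9 = 38
  Event 3 (restock 11): 38 + 11 = 49
  Event 4 (restock 12): 49 + 12 = 61
  Event 5 (sale 9): sell min(9,61)=9. stock: 61 - 9 = 52. total_sold = 9
  Event 6 (restock 35): 52 + 35 = 87
  Event 7 (sale 15): sell min(15,87)=15. stock: 87 - 15 = 72. total_sold = 24
  Event 8 (restock 14): 72 + 14 = 86
  Event 9 (sale 15): sell min(15,86)=15. stock: 86 - 15 = 71. total_sold = 39
  Event 10 (return 3): 71 + 3 = 74
  Event 11 (sale 7): sell min(7,74)=7. stock: 74 - 7 = 67. total_sold = 46
Final: stock = 67, total_sold = 46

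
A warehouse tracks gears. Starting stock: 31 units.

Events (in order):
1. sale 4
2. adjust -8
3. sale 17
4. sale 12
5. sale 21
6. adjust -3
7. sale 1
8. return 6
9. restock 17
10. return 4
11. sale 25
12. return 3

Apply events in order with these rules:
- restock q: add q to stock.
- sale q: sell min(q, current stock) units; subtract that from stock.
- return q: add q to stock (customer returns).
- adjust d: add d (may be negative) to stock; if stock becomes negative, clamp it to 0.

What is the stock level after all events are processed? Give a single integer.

Processing events:
Start: stock = 31
  Event 1 (sale 4): sell min(4,31)=4. stock: 31 - 4 = 27. total_sold = 4
  Event 2 (adjust -8): 27 + -8 = 19
  Event 3 (sale 17): sell min(17,19)=17. stock: 19 - 17 = 2. total_sold = 21
  Event 4 (sale 12): sell min(12,2)=2. stock: 2 - 2 = 0. total_sold = 23
  Event 5 (sale 21): sell min(21,0)=0. stock: 0 - 0 = 0. total_sold = 23
  Event 6 (adjust -3): 0 + -3 = 0 (clamped to 0)
  Event 7 (sale 1): sell min(1,0)=0. stock: 0 - 0 = 0. total_sold = 23
  Event 8 (return 6): 0 + 6 = 6
  Event 9 (restock 17): 6 + 17 = 23
  Event 10 (return 4): 23 + 4 = 27
  Event 11 (sale 25): sell min(25,27)=25. stock: 27 - 25 = 2. total_sold = 48
  Event 12 (return 3): 2 + 3 = 5
Final: stock = 5, total_sold = 48

Answer: 5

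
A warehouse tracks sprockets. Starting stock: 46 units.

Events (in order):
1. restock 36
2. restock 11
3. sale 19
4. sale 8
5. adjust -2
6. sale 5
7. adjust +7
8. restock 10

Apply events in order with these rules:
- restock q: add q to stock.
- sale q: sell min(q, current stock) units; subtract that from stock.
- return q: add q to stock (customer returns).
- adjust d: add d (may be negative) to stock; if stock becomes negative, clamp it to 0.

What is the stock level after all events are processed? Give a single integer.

Processing events:
Start: stock = 46
  Event 1 (restock 36): 46 + 36 = 82
  Event 2 (restock 11): 82 + 11 = 93
  Event 3 (sale 19): sell min(19,93)=19. stock: 93 - 19 = 74. total_sold = 19
  Event 4 (sale 8): sell min(8,74)=8. stock: 74 - 8 = 66. total_sold = 27
  Event 5 (adjust -2): 66 + -2 = 64
  Event 6 (sale 5): sell min(5,64)=5. stock: 64 - 5 = 59. total_sold = 32
  Event 7 (adjust +7): 59 + 7 = 66
  Event 8 (restock 10): 66 + 10 = 76
Final: stock = 76, total_sold = 32

Answer: 76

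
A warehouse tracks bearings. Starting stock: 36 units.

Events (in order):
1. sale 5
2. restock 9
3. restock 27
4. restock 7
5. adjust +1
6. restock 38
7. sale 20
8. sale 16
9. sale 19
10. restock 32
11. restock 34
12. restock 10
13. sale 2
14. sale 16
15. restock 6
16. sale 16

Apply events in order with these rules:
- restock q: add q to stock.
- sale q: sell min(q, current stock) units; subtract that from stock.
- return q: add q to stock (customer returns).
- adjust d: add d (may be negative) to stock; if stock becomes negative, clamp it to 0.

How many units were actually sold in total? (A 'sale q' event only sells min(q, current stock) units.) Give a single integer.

Processing events:
Start: stock = 36
  Event 1 (sale 5): sell min(5,36)=5. stock: 36 - 5 = 31. total_sold = 5
  Event 2 (restock 9): 31 + 9 = 40
  Event 3 (restock 27): 40 + 27 = 67
  Event 4 (restock 7): 67 + 7 = 74
  Event 5 (adjust +1): 74 + 1 = 75
  Event 6 (restock 38): 75 + 38 = 113
  Event 7 (sale 20): sell min(20,113)=20. stock: 113 - 20 = 93. total_sold = 25
  Event 8 (sale 16): sell min(16,93)=16. stock: 93 - 16 = 77. total_sold = 41
  Event 9 (sale 19): sell min(19,77)=19. stock: 77 - 19 = 58. total_sold = 60
  Event 10 (restock 32): 58 + 32 = 90
  Event 11 (restock 34): 90 + 34 = 124
  Event 12 (restock 10): 124 + 10 = 134
  Event 13 (sale 2): sell min(2,134)=2. stock: 134 - 2 = 132. total_sold = 62
  Event 14 (sale 16): sell min(16,132)=16. stock: 132 - 16 = 116. total_sold = 78
  Event 15 (restock 6): 116 + 6 = 122
  Event 16 (sale 16): sell min(16,122)=16. stock: 122 - 16 = 106. total_sold = 94
Final: stock = 106, total_sold = 94

Answer: 94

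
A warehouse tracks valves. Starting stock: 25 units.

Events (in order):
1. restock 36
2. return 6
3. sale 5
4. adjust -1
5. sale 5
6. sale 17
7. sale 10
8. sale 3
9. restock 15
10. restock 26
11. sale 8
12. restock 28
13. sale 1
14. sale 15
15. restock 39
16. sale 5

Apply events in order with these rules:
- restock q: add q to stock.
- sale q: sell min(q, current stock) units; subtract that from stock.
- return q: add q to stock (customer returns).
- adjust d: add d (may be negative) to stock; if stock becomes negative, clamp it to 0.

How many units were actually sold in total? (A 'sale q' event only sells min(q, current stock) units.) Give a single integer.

Answer: 69

Derivation:
Processing events:
Start: stock = 25
  Event 1 (restock 36): 25 + 36 = 61
  Event 2 (return 6): 61 + 6 = 67
  Event 3 (sale 5): sell min(5,67)=5. stock: 67 - 5 = 62. total_sold = 5
  Event 4 (adjust -1): 62 + -1 = 61
  Event 5 (sale 5): sell min(5,61)=5. stock: 61 - 5 = 56. total_sold = 10
  Event 6 (sale 17): sell min(17,56)=17. stock: 56 - 17 = 39. total_sold = 27
  Event 7 (sale 10): sell min(10,39)=10. stock: 39 - 10 = 29. total_sold = 37
  Event 8 (sale 3): sell min(3,29)=3. stock: 29 - 3 = 26. total_sold = 40
  Event 9 (restock 15): 26 + 15 = 41
  Event 10 (restock 26): 41 + 26 = 67
  Event 11 (sale 8): sell min(8,67)=8. stock: 67 - 8 = 59. total_sold = 48
  Event 12 (restock 28): 59 + 28 = 87
  Event 13 (sale 1): sell min(1,87)=1. stock: 87 - 1 = 86. total_sold = 49
  Event 14 (sale 15): sell min(15,86)=15. stock: 86 - 15 = 71. total_sold = 64
  Event 15 (restock 39): 71 + 39 = 110
  Event 16 (sale 5): sell min(5,110)=5. stock: 110 - 5 = 105. total_sold = 69
Final: stock = 105, total_sold = 69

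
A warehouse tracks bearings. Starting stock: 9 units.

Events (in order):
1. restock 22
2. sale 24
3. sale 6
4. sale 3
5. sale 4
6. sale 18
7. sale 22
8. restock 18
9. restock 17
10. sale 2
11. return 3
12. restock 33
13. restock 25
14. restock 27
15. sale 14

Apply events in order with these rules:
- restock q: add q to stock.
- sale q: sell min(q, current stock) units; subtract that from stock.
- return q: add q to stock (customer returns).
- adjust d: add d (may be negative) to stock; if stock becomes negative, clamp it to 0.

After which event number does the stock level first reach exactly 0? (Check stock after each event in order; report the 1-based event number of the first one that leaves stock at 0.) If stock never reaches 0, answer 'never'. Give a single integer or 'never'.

Answer: 4

Derivation:
Processing events:
Start: stock = 9
  Event 1 (restock 22): 9 + 22 = 31
  Event 2 (sale 24): sell min(24,31)=24. stock: 31 - 24 = 7. total_sold = 24
  Event 3 (sale 6): sell min(6,7)=6. stock: 7 - 6 = 1. total_sold = 30
  Event 4 (sale 3): sell min(3,1)=1. stock: 1 - 1 = 0. total_sold = 31
  Event 5 (sale 4): sell min(4,0)=0. stock: 0 - 0 = 0. total_sold = 31
  Event 6 (sale 18): sell min(18,0)=0. stock: 0 - 0 = 0. total_sold = 31
  Event 7 (sale 22): sell min(22,0)=0. stock: 0 - 0 = 0. total_sold = 31
  Event 8 (restock 18): 0 + 18 = 18
  Event 9 (restock 17): 18 + 17 = 35
  Event 10 (sale 2): sell min(2,35)=2. stock: 35 - 2 = 33. total_sold = 33
  Event 11 (return 3): 33 + 3 = 36
  Event 12 (restock 33): 36 + 33 = 69
  Event 13 (restock 25): 69 + 25 = 94
  Event 14 (restock 27): 94 + 27 = 121
  Event 15 (sale 14): sell min(14,121)=14. stock: 121 - 14 = 107. total_sold = 47
Final: stock = 107, total_sold = 47

First zero at event 4.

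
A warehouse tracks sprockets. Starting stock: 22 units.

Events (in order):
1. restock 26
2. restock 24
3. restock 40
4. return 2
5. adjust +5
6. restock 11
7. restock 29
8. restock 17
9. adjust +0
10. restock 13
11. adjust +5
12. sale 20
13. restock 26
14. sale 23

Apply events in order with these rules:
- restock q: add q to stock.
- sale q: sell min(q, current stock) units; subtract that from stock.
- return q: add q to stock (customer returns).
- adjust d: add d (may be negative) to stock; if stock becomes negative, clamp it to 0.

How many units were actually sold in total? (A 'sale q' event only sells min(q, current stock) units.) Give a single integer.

Answer: 43

Derivation:
Processing events:
Start: stock = 22
  Event 1 (restock 26): 22 + 26 = 48
  Event 2 (restock 24): 48 + 24 = 72
  Event 3 (restock 40): 72 + 40 = 112
  Event 4 (return 2): 112 + 2 = 114
  Event 5 (adjust +5): 114 + 5 = 119
  Event 6 (restock 11): 119 + 11 = 130
  Event 7 (restock 29): 130 + 29 = 159
  Event 8 (restock 17): 159 + 17 = 176
  Event 9 (adjust +0): 176 + 0 = 176
  Event 10 (restock 13): 176 + 13 = 189
  Event 11 (adjust +5): 189 + 5 = 194
  Event 12 (sale 20): sell min(20,194)=20. stock: 194 - 20 = 174. total_sold = 20
  Event 13 (restock 26): 174 + 26 = 200
  Event 14 (sale 23): sell min(23,200)=23. stock: 200 - 23 = 177. total_sold = 43
Final: stock = 177, total_sold = 43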